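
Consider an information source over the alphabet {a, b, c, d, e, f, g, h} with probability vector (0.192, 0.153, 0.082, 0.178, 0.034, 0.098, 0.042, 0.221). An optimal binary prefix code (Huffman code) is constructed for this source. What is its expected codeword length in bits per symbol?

Repeatedly combine the two least-probable nodes; the expected code length is the sum of the merged weights.
merge 17/500 + 21/500 → 19/250
merge 19/250 + 41/500 → 79/500
merge 49/500 + 153/1000 → 251/1000
merge 79/500 + 89/500 → 42/125
merge 24/125 + 221/1000 → 413/1000
merge 251/1000 + 42/125 → 587/1000
merge 413/1000 + 587/1000 → 1
L = 19/250 + 79/500 + 251/1000 + 42/125 + 413/1000 + 587/1000 + 1 = 2821/1000 = 2.821 bits/symbol.

2.821 bits/symbol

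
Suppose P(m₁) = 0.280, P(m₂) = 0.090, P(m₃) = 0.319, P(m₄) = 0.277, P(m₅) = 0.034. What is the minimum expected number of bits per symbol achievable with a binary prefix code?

Repeatedly combine the two least-probable nodes; the expected code length is the sum of the merged weights.
merge 17/500 + 9/100 → 31/250
merge 31/250 + 277/1000 → 401/1000
merge 7/25 + 319/1000 → 599/1000
merge 401/1000 + 599/1000 → 1
L = 31/250 + 401/1000 + 599/1000 + 1 = 531/250 = 2.124 bits/symbol.

2.124 bits/symbol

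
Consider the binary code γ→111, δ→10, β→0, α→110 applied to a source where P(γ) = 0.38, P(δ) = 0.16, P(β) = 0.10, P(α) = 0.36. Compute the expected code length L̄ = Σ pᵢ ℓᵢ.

2.64 bits/symbol

L̄ = Σ pᵢ·ℓᵢ = 0.38·3 + 0.16·2 + 0.10·1 + 0.36·3 = 2.64 bits/symbol.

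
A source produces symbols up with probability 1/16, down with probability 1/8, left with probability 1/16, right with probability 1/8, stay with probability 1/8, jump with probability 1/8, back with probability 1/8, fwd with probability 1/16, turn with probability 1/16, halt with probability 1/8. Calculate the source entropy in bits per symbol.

Each probability is a power of 1/2, so log₂(1/p) is an integer.
H = Σ p·log₂(1/p) = 1/16·4 + 1/8·3 + 1/16·4 + 1/8·3 + 1/8·3 + 1/8·3 + 1/8·3 + 1/16·4 + 1/16·4 + 1/8·3 = 3.25 bits.

3.25 bits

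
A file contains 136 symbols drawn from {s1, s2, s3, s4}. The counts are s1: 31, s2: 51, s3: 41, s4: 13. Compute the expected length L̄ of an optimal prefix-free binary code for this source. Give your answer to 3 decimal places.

Probabilities are the counts divided by 136.
Repeatedly combine the two least-probable nodes; the expected code length is the sum of the merged weights.
merge 13/136 + 31/136 → 11/34
merge 41/136 + 11/34 → 5/8
merge 3/8 + 5/8 → 1
L = 11/34 + 5/8 + 1 = 265/136 ≈ 1.949 bits/symbol.

1.949 bits/symbol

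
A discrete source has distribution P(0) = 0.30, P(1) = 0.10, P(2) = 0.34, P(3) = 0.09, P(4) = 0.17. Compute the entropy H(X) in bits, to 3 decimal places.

H = −Σ pᵢ log₂ pᵢ.
−0.30·log₂(0.30) = 0.5211
−0.10·log₂(0.10) = 0.3322
−0.34·log₂(0.34) = 0.5292
−0.09·log₂(0.09) = 0.3127
−0.17·log₂(0.17) = 0.4346
Sum ≈ 2.1297 → 2.130 bits.

2.130 bits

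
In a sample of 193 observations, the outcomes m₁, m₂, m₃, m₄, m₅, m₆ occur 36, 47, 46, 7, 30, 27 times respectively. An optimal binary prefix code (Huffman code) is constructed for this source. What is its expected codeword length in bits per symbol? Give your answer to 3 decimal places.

Probabilities are the counts divided by 193.
Repeatedly combine the two least-probable nodes; the expected code length is the sum of the merged weights.
merge 7/193 + 27/193 → 34/193
merge 30/193 + 34/193 → 64/193
merge 36/193 + 46/193 → 82/193
merge 47/193 + 64/193 → 111/193
merge 82/193 + 111/193 → 1
L = 34/193 + 64/193 + 82/193 + 111/193 + 1 = 484/193 ≈ 2.508 bits/symbol.

2.508 bits/symbol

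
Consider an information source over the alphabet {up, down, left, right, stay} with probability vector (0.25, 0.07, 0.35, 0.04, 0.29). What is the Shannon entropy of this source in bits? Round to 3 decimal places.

2.002 bits

H = −Σ pᵢ log₂ pᵢ.
−0.25·log₂(0.25) = 0.5000
−0.07·log₂(0.07) = 0.2686
−0.35·log₂(0.35) = 0.5301
−0.04·log₂(0.04) = 0.1858
−0.29·log₂(0.29) = 0.5179
Sum ≈ 2.0023 → 2.002 bits.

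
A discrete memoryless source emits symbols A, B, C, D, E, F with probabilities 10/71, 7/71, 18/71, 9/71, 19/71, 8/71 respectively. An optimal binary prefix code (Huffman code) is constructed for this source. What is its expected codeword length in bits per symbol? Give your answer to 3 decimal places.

2.479 bits/symbol

Repeatedly combine the two least-probable nodes; the expected code length is the sum of the merged weights.
merge 7/71 + 8/71 → 15/71
merge 9/71 + 10/71 → 19/71
merge 15/71 + 18/71 → 33/71
merge 19/71 + 19/71 → 38/71
merge 33/71 + 38/71 → 1
L = 15/71 + 19/71 + 33/71 + 38/71 + 1 = 176/71 ≈ 2.479 bits/symbol.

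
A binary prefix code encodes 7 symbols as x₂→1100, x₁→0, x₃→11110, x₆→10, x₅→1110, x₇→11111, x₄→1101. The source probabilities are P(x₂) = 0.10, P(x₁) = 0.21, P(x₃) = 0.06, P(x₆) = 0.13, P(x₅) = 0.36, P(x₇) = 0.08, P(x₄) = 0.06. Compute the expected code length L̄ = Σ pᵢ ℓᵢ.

3.25 bits/symbol

L̄ = Σ pᵢ·ℓᵢ = 0.10·4 + 0.21·1 + 0.06·5 + 0.13·2 + 0.36·4 + 0.08·5 + 0.06·4 = 3.25 bits/symbol.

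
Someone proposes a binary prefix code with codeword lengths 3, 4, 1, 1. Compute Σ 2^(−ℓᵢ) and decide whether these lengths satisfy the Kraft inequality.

1.1875; no

With common denominator 2^4 = 16: Σ 2^(−ℓᵢ) = 2/16 + 1/16 + 8/16 + 8/16 = 19/16 = 1.1875.
Kraft's inequality requires Σ ≤ 1; here Σ = 1.1875 > 1, so no such prefix code exists.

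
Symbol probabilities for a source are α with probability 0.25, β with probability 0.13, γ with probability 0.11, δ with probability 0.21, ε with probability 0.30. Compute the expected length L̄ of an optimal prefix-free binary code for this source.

Repeatedly combine the two least-probable nodes; the expected code length is the sum of the merged weights.
merge 11/100 + 13/100 → 6/25
merge 21/100 + 6/25 → 9/20
merge 1/4 + 3/10 → 11/20
merge 9/20 + 11/20 → 1
L = 6/25 + 9/20 + 11/20 + 1 = 56/25 = 2.24 bits/symbol.

2.24 bits/symbol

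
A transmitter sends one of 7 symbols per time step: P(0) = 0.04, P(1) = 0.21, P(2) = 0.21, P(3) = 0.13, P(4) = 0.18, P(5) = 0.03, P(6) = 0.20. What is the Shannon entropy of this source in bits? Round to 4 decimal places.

2.5755 bits

H = −Σ pᵢ log₂ pᵢ.
−0.04·log₂(0.04) = 0.1858
−0.21·log₂(0.21) = 0.4728
−0.21·log₂(0.21) = 0.4728
−0.13·log₂(0.13) = 0.3826
−0.18·log₂(0.18) = 0.4453
−0.03·log₂(0.03) = 0.1518
−0.20·log₂(0.20) = 0.4644
Sum ≈ 2.5755 → 2.5755 bits.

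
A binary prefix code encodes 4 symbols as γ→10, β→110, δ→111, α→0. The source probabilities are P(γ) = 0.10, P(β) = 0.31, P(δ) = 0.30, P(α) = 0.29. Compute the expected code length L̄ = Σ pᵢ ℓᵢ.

L̄ = Σ pᵢ·ℓᵢ = 0.10·2 + 0.31·3 + 0.30·3 + 0.29·1 = 2.32 bits/symbol.

2.32 bits/symbol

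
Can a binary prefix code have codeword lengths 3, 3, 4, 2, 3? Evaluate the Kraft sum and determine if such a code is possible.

With common denominator 2^4 = 16: Σ 2^(−ℓᵢ) = 2/16 + 2/16 + 1/16 + 4/16 + 2/16 = 11/16 = 0.6875.
Kraft's inequality requires Σ ≤ 1; here Σ = 0.6875 ≤ 1, so such a prefix code exists.

0.6875; yes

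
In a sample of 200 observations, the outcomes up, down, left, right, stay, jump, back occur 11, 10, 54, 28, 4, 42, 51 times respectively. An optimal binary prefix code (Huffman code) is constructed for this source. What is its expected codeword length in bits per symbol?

Probabilities are the counts divided by 200.
Repeatedly combine the two least-probable nodes; the expected code length is the sum of the merged weights.
merge 1/50 + 1/20 → 7/100
merge 11/200 + 7/100 → 1/8
merge 1/8 + 7/50 → 53/200
merge 21/100 + 51/200 → 93/200
merge 53/200 + 27/100 → 107/200
merge 93/200 + 107/200 → 1
L = 7/100 + 1/8 + 53/200 + 93/200 + 107/200 + 1 = 123/50 = 2.46 bits/symbol.

2.46 bits/symbol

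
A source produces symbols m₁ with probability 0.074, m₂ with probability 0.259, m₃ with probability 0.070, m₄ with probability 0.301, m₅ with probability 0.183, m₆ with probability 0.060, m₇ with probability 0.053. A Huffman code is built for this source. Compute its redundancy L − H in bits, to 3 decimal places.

Entropy H = −Σ p log₂ p ≈ 2.4892 bits.
Huffman merges: 53/1000+3/50→113/1000; 7/100+37/500→18/125; 113/1000+18/125→257/1000; 183/1000+257/1000→11/25; 259/1000+301/1000→14/25; 11/25+14/25→1. L = 1257/500 ≈ 2.5140.
L − H = 2.5140 − 2.4892 = 0.025 bits.

0.025 bits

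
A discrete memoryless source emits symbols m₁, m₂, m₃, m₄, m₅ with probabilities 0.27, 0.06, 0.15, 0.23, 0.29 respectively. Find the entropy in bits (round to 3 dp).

2.170 bits

H = −Σ pᵢ log₂ pᵢ.
−0.27·log₂(0.27) = 0.5100
−0.06·log₂(0.06) = 0.2435
−0.15·log₂(0.15) = 0.4105
−0.23·log₂(0.23) = 0.4877
−0.29·log₂(0.29) = 0.5179
Sum ≈ 2.1697 → 2.170 bits.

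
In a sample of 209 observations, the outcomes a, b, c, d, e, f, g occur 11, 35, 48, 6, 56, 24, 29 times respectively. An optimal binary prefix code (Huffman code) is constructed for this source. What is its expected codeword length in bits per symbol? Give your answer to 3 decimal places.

Probabilities are the counts divided by 209.
Repeatedly combine the two least-probable nodes; the expected code length is the sum of the merged weights.
merge 6/209 + 1/19 → 17/209
merge 17/209 + 24/209 → 41/209
merge 29/209 + 35/209 → 64/209
merge 41/209 + 48/209 → 89/209
merge 56/209 + 64/209 → 120/209
merge 89/209 + 120/209 → 1
L = 17/209 + 41/209 + 64/209 + 89/209 + 120/209 + 1 = 540/209 ≈ 2.584 bits/symbol.

2.584 bits/symbol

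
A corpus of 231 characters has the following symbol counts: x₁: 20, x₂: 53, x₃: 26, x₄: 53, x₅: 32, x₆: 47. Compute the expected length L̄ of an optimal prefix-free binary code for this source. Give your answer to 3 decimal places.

Probabilities are the counts divided by 231.
Repeatedly combine the two least-probable nodes; the expected code length is the sum of the merged weights.
merge 20/231 + 26/231 → 46/231
merge 32/231 + 46/231 → 26/77
merge 47/231 + 53/231 → 100/231
merge 53/231 + 26/77 → 131/231
merge 100/231 + 131/231 → 1
L = 46/231 + 26/77 + 100/231 + 131/231 + 1 = 586/231 ≈ 2.537 bits/symbol.

2.537 bits/symbol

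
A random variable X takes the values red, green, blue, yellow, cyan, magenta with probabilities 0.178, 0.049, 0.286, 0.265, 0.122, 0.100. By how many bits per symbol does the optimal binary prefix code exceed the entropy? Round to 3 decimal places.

0.037 bits

Entropy H = −Σ p log₂ p ≈ 2.3831 bits.
Huffman merges: 49/1000+1/10→149/1000; 61/500+149/1000→271/1000; 89/500+53/200→443/1000; 271/1000+143/500→557/1000; 443/1000+557/1000→1. L = 121/50 ≈ 2.4200.
L − H = 2.4200 − 2.3831 = 0.037 bits.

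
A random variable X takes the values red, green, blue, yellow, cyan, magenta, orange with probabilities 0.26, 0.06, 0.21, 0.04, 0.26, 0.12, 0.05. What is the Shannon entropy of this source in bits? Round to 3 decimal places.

2.496 bits

H = −Σ pᵢ log₂ pᵢ.
−0.26·log₂(0.26) = 0.5053
−0.06·log₂(0.06) = 0.2435
−0.21·log₂(0.21) = 0.4728
−0.04·log₂(0.04) = 0.1858
−0.26·log₂(0.26) = 0.5053
−0.12·log₂(0.12) = 0.3671
−0.05·log₂(0.05) = 0.2161
Sum ≈ 2.4959 → 2.496 bits.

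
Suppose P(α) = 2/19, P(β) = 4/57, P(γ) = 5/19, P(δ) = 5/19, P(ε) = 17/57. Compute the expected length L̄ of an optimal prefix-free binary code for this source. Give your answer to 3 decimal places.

2.175 bits/symbol

Repeatedly combine the two least-probable nodes; the expected code length is the sum of the merged weights.
merge 4/57 + 2/19 → 10/57
merge 10/57 + 5/19 → 25/57
merge 5/19 + 17/57 → 32/57
merge 25/57 + 32/57 → 1
L = 10/57 + 25/57 + 32/57 + 1 = 124/57 ≈ 2.175 bits/symbol.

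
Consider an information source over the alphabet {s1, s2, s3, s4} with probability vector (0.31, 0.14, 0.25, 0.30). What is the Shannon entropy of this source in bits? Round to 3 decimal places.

H = −Σ pᵢ log₂ pᵢ.
−0.31·log₂(0.31) = 0.5238
−0.14·log₂(0.14) = 0.3971
−0.25·log₂(0.25) = 0.5000
−0.30·log₂(0.30) = 0.5211
Sum ≈ 1.9420 → 1.942 bits.

1.942 bits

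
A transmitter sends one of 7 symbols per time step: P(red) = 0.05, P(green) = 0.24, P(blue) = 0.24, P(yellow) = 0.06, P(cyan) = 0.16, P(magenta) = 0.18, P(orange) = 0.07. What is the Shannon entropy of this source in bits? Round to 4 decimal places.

H = −Σ pᵢ log₂ pᵢ.
−0.05·log₂(0.05) = 0.2161
−0.24·log₂(0.24) = 0.4941
−0.24·log₂(0.24) = 0.4941
−0.06·log₂(0.06) = 0.2435
−0.16·log₂(0.16) = 0.4230
−0.18·log₂(0.18) = 0.4453
−0.07·log₂(0.07) = 0.2686
Sum ≈ 2.5848 → 2.5848 bits.

2.5848 bits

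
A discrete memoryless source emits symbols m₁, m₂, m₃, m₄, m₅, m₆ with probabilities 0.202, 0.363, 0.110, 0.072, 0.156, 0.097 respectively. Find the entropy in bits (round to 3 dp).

H = −Σ pᵢ log₂ pᵢ.
−0.202·log₂(0.202) = 0.4661
−0.363·log₂(0.363) = 0.5307
−0.110·log₂(0.110) = 0.3503
−0.072·log₂(0.072) = 0.2733
−0.156·log₂(0.156) = 0.4181
−0.097·log₂(0.097) = 0.3265
Sum ≈ 2.3650 → 2.365 bits.

2.365 bits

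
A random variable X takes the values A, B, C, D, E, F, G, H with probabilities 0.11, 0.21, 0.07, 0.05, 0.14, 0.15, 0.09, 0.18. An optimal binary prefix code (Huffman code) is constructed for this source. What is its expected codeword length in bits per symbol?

2.91 bits/symbol

Repeatedly combine the two least-probable nodes; the expected code length is the sum of the merged weights.
merge 1/20 + 7/100 → 3/25
merge 9/100 + 11/100 → 1/5
merge 3/25 + 7/50 → 13/50
merge 3/20 + 9/50 → 33/100
merge 1/5 + 21/100 → 41/100
merge 13/50 + 33/100 → 59/100
merge 41/100 + 59/100 → 1
L = 3/25 + 1/5 + 13/50 + 33/100 + 41/100 + 59/100 + 1 = 291/100 = 2.91 bits/symbol.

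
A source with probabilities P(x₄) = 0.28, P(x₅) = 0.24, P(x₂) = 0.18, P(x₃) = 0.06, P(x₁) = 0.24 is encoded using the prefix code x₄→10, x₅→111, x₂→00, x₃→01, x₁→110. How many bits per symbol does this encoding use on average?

2.48 bits/symbol

L̄ = Σ pᵢ·ℓᵢ = 0.28·2 + 0.24·3 + 0.18·2 + 0.06·2 + 0.24·3 = 2.48 bits/symbol.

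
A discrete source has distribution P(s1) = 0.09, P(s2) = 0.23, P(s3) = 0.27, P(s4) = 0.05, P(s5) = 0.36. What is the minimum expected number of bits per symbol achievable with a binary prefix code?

Repeatedly combine the two least-probable nodes; the expected code length is the sum of the merged weights.
merge 1/20 + 9/100 → 7/50
merge 7/50 + 23/100 → 37/100
merge 27/100 + 9/25 → 63/100
merge 37/100 + 63/100 → 1
L = 7/50 + 37/100 + 63/100 + 1 = 107/50 = 2.14 bits/symbol.

2.14 bits/symbol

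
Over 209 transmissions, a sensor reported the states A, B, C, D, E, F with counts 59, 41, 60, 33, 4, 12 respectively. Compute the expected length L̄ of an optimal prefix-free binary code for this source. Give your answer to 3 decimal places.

Probabilities are the counts divided by 209.
Repeatedly combine the two least-probable nodes; the expected code length is the sum of the merged weights.
merge 4/209 + 12/209 → 16/209
merge 16/209 + 3/19 → 49/209
merge 41/209 + 49/209 → 90/209
merge 59/209 + 60/209 → 119/209
merge 90/209 + 119/209 → 1
L = 16/209 + 49/209 + 90/209 + 119/209 + 1 = 483/209 ≈ 2.311 bits/symbol.

2.311 bits/symbol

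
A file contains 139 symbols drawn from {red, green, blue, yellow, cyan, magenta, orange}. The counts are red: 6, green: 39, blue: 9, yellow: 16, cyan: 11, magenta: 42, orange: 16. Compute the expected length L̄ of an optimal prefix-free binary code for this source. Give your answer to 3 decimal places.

Probabilities are the counts divided by 139.
Repeatedly combine the two least-probable nodes; the expected code length is the sum of the merged weights.
merge 6/139 + 9/139 → 15/139
merge 11/139 + 15/139 → 26/139
merge 16/139 + 16/139 → 32/139
merge 26/139 + 32/139 → 58/139
merge 39/139 + 42/139 → 81/139
merge 58/139 + 81/139 → 1
L = 15/139 + 26/139 + 32/139 + 58/139 + 81/139 + 1 = 351/139 ≈ 2.525 bits/symbol.

2.525 bits/symbol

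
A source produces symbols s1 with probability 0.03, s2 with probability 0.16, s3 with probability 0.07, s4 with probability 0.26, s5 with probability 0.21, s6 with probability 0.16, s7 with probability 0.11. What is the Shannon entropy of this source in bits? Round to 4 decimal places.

2.5948 bits

H = −Σ pᵢ log₂ pᵢ.
−0.03·log₂(0.03) = 0.1518
−0.16·log₂(0.16) = 0.4230
−0.07·log₂(0.07) = 0.2686
−0.26·log₂(0.26) = 0.5053
−0.21·log₂(0.21) = 0.4728
−0.16·log₂(0.16) = 0.4230
−0.11·log₂(0.11) = 0.3503
Sum ≈ 2.5948 → 2.5948 bits.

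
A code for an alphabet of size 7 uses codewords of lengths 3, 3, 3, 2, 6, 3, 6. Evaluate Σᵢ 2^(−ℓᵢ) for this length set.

With common denominator 2^6 = 64: Σ 2^(−ℓᵢ) = 8/64 + 8/64 + 8/64 + 16/64 + 1/64 + 8/64 + 1/64 = 50/64 = 0.78125.

0.78125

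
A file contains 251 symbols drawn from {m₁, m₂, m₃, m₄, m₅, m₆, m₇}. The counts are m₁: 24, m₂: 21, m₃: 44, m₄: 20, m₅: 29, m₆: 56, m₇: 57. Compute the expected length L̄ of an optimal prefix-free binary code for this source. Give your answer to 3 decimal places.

2.713 bits/symbol

Probabilities are the counts divided by 251.
Repeatedly combine the two least-probable nodes; the expected code length is the sum of the merged weights.
merge 20/251 + 21/251 → 41/251
merge 24/251 + 29/251 → 53/251
merge 41/251 + 44/251 → 85/251
merge 53/251 + 56/251 → 109/251
merge 57/251 + 85/251 → 142/251
merge 109/251 + 142/251 → 1
L = 41/251 + 53/251 + 85/251 + 109/251 + 142/251 + 1 = 681/251 ≈ 2.713 bits/symbol.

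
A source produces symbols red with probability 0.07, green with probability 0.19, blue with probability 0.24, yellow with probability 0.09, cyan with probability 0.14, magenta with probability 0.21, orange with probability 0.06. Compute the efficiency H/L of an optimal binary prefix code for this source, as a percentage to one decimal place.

Entropy H = −Σ p log₂ p ≈ 2.6440 bits.
Huffman merges: 3/50+7/100→13/100; 9/100+13/100→11/50; 7/50+19/100→33/100; 21/100+11/50→43/100; 6/25+33/100→57/100; 43/100+57/100→1. L = 67/25 ≈ 2.6800.
Efficiency = H/L = 2.6440/2.6800 = 98.7%.

98.7%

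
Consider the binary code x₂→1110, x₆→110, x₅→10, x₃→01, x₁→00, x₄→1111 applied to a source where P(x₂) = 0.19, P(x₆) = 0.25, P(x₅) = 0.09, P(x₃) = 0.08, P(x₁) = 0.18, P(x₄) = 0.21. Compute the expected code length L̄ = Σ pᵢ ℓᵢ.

3.05 bits/symbol

L̄ = Σ pᵢ·ℓᵢ = 0.19·4 + 0.25·3 + 0.09·2 + 0.08·2 + 0.18·2 + 0.21·4 = 3.05 bits/symbol.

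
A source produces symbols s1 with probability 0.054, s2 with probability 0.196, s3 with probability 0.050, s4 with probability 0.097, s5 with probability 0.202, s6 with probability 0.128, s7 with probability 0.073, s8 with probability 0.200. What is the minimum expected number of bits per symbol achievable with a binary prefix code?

2.872 bits/symbol

Repeatedly combine the two least-probable nodes; the expected code length is the sum of the merged weights.
merge 1/20 + 27/500 → 13/125
merge 73/1000 + 97/1000 → 17/100
merge 13/125 + 16/125 → 29/125
merge 17/100 + 49/250 → 183/500
merge 1/5 + 101/500 → 201/500
merge 29/125 + 183/500 → 299/500
merge 201/500 + 299/500 → 1
L = 13/125 + 17/100 + 29/125 + 183/500 + 201/500 + 299/500 + 1 = 359/125 = 2.872 bits/symbol.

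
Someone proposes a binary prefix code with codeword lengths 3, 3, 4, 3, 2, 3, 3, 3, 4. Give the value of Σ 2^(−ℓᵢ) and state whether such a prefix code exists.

With common denominator 2^4 = 16: Σ 2^(−ℓᵢ) = 2/16 + 2/16 + 1/16 + 2/16 + 4/16 + 2/16 + 2/16 + 2/16 + 1/16 = 18/16 = 1.125.
Kraft's inequality requires Σ ≤ 1; here Σ = 1.125 > 1, so no such prefix code exists.

1.125; no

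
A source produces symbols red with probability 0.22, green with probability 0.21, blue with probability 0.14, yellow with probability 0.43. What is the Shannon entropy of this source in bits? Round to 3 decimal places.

1.874 bits

H = −Σ pᵢ log₂ pᵢ.
−0.22·log₂(0.22) = 0.4806
−0.21·log₂(0.21) = 0.4728
−0.14·log₂(0.14) = 0.3971
−0.43·log₂(0.43) = 0.5236
Sum ≈ 1.8741 → 1.874 bits.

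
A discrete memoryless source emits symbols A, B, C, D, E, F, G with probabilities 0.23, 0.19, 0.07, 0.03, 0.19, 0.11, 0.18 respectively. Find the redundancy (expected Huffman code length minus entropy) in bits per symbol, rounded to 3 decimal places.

0.066 bits

Entropy H = −Σ p log₂ p ≈ 2.6140 bits.
Huffman merges: 3/100+7/100→1/10; 1/10+11/100→21/100; 9/50+19/100→37/100; 19/100+21/100→2/5; 23/100+37/100→3/5; 2/5+3/5→1. L = 67/25 ≈ 2.6800.
L − H = 2.6800 − 2.6140 = 0.066 bits.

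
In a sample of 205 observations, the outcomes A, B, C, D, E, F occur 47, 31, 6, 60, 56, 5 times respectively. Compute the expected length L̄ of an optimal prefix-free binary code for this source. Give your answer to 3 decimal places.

Probabilities are the counts divided by 205.
Repeatedly combine the two least-probable nodes; the expected code length is the sum of the merged weights.
merge 1/41 + 6/205 → 11/205
merge 11/205 + 31/205 → 42/205
merge 42/205 + 47/205 → 89/205
merge 56/205 + 12/41 → 116/205
merge 89/205 + 116/205 → 1
L = 11/205 + 42/205 + 89/205 + 116/205 + 1 = 463/205 ≈ 2.259 bits/symbol.

2.259 bits/symbol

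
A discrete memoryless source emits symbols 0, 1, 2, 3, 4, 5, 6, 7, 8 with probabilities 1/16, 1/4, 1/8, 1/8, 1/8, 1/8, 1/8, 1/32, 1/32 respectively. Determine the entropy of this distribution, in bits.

Each probability is a power of 1/2, so log₂(1/p) is an integer.
H = Σ p·log₂(1/p) = 1/16·4 + 1/4·2 + 1/8·3 + 1/8·3 + 1/8·3 + 1/8·3 + 1/8·3 + 1/32·5 + 1/32·5 = 2.9375 bits.

2.9375 bits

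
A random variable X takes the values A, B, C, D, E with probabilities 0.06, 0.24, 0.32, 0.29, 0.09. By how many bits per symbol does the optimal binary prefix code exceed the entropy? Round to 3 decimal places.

Entropy H = −Σ p log₂ p ≈ 2.0943 bits.
Huffman merges: 3/50+9/100→3/20; 3/20+6/25→39/100; 29/100+8/25→61/100; 39/100+61/100→1. L = 43/20 ≈ 2.1500.
L − H = 2.1500 − 2.0943 = 0.056 bits.

0.056 bits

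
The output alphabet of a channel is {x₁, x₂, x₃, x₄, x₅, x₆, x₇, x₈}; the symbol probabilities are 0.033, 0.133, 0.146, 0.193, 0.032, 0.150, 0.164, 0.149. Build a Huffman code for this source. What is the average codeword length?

Repeatedly combine the two least-probable nodes; the expected code length is the sum of the merged weights.
merge 4/125 + 33/1000 → 13/200
merge 13/200 + 133/1000 → 99/500
merge 73/500 + 149/1000 → 59/200
merge 3/20 + 41/250 → 157/500
merge 193/1000 + 99/500 → 391/1000
merge 59/200 + 157/500 → 609/1000
merge 391/1000 + 609/1000 → 1
L = 13/200 + 99/500 + 59/200 + 157/500 + 391/1000 + 609/1000 + 1 = 359/125 = 2.872 bits/symbol.

2.872 bits/symbol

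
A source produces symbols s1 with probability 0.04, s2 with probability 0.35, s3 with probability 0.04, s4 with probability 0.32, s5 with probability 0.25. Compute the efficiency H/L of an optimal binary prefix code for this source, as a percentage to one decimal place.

Entropy H = −Σ p log₂ p ≈ 1.9276 bits.
Huffman merges: 1/25+1/25→2/25; 2/25+1/4→33/100; 8/25+33/100→13/20; 7/20+13/20→1. L = 103/50 ≈ 2.0600.
Efficiency = H/L = 1.9276/2.0600 = 93.6%.

93.6%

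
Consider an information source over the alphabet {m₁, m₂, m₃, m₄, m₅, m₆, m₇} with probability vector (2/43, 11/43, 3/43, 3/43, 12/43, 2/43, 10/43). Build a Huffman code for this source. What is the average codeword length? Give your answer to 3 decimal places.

Repeatedly combine the two least-probable nodes; the expected code length is the sum of the merged weights.
merge 2/43 + 2/43 → 4/43
merge 3/43 + 3/43 → 6/43
merge 4/43 + 6/43 → 10/43
merge 10/43 + 10/43 → 20/43
merge 11/43 + 12/43 → 23/43
merge 20/43 + 23/43 → 1
L = 4/43 + 6/43 + 10/43 + 20/43 + 23/43 + 1 = 106/43 ≈ 2.465 bits/symbol.

2.465 bits/symbol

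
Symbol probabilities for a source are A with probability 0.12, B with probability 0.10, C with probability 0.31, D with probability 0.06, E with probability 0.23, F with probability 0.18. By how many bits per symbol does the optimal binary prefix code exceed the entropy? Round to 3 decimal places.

0.040 bits

Entropy H = −Σ p log₂ p ≈ 2.3996 bits.
Huffman merges: 3/50+1/10→4/25; 3/25+4/25→7/25; 9/50+23/100→41/100; 7/25+31/100→59/100; 41/100+59/100→1. L = 61/25 ≈ 2.4400.
L − H = 2.4400 − 2.3996 = 0.040 bits.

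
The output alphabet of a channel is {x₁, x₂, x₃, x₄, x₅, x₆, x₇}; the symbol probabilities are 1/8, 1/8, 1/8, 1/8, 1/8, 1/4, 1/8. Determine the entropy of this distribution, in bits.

2.75 bits

Each probability is a power of 1/2, so log₂(1/p) is an integer.
H = Σ p·log₂(1/p) = 1/8·3 + 1/8·3 + 1/8·3 + 1/8·3 + 1/8·3 + 1/4·2 + 1/8·3 = 2.75 bits.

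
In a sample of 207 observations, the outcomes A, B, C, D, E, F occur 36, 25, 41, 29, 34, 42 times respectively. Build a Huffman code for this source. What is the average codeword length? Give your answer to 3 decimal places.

Probabilities are the counts divided by 207.
Repeatedly combine the two least-probable nodes; the expected code length is the sum of the merged weights.
merge 25/207 + 29/207 → 6/23
merge 34/207 + 4/23 → 70/207
merge 41/207 + 14/69 → 83/207
merge 6/23 + 70/207 → 124/207
merge 83/207 + 124/207 → 1
L = 6/23 + 70/207 + 83/207 + 124/207 + 1 = 538/207 ≈ 2.599 bits/symbol.

2.599 bits/symbol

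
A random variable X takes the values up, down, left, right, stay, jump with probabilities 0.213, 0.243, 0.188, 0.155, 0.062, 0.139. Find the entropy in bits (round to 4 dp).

2.4858 bits

H = −Σ pᵢ log₂ pᵢ.
−0.213·log₂(0.213) = 0.4752
−0.243·log₂(0.243) = 0.4960
−0.188·log₂(0.188) = 0.4533
−0.155·log₂(0.155) = 0.4169
−0.062·log₂(0.062) = 0.2487
−0.139·log₂(0.139) = 0.3957
Sum ≈ 2.4858 → 2.4858 bits.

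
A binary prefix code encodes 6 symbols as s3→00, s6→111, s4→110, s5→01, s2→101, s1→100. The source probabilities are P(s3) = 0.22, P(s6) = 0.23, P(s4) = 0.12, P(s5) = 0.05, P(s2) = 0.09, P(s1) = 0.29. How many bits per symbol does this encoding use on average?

2.73 bits/symbol

L̄ = Σ pᵢ·ℓᵢ = 0.22·2 + 0.23·3 + 0.12·3 + 0.05·2 + 0.09·3 + 0.29·3 = 2.73 bits/symbol.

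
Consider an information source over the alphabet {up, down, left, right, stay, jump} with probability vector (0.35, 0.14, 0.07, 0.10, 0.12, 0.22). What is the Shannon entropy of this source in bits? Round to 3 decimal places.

2.376 bits

H = −Σ pᵢ log₂ pᵢ.
−0.35·log₂(0.35) = 0.5301
−0.14·log₂(0.14) = 0.3971
−0.07·log₂(0.07) = 0.2686
−0.10·log₂(0.10) = 0.3322
−0.12·log₂(0.12) = 0.3671
−0.22·log₂(0.22) = 0.4806
Sum ≈ 2.3756 → 2.376 bits.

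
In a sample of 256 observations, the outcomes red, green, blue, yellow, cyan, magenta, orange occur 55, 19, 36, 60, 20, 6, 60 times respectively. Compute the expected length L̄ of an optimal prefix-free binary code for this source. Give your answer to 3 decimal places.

2.590 bits/symbol

Probabilities are the counts divided by 256.
Repeatedly combine the two least-probable nodes; the expected code length is the sum of the merged weights.
merge 3/128 + 19/256 → 25/256
merge 5/64 + 25/256 → 45/256
merge 9/64 + 45/256 → 81/256
merge 55/256 + 15/64 → 115/256
merge 15/64 + 81/256 → 141/256
merge 115/256 + 141/256 → 1
L = 25/256 + 45/256 + 81/256 + 115/256 + 141/256 + 1 = 663/256 ≈ 2.590 bits/symbol.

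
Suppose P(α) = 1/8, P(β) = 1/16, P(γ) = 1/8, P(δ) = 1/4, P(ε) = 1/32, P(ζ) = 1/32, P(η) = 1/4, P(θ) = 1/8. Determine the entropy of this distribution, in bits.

2.6875 bits

Each probability is a power of 1/2, so log₂(1/p) is an integer.
H = Σ p·log₂(1/p) = 1/8·3 + 1/16·4 + 1/8·3 + 1/4·2 + 1/32·5 + 1/32·5 + 1/4·2 + 1/8·3 = 2.6875 bits.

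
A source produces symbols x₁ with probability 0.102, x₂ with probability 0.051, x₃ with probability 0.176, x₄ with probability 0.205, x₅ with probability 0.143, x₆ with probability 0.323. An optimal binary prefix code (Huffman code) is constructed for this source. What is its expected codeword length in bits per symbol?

2.449 bits/symbol

Repeatedly combine the two least-probable nodes; the expected code length is the sum of the merged weights.
merge 51/1000 + 51/500 → 153/1000
merge 143/1000 + 153/1000 → 37/125
merge 22/125 + 41/200 → 381/1000
merge 37/125 + 323/1000 → 619/1000
merge 381/1000 + 619/1000 → 1
L = 153/1000 + 37/125 + 381/1000 + 619/1000 + 1 = 2449/1000 = 2.449 bits/symbol.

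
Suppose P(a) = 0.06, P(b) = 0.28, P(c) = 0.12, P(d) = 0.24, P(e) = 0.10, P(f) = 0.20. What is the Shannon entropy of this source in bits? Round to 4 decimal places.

2.4155 bits

H = −Σ pᵢ log₂ pᵢ.
−0.06·log₂(0.06) = 0.2435
−0.28·log₂(0.28) = 0.5142
−0.12·log₂(0.12) = 0.3671
−0.24·log₂(0.24) = 0.4941
−0.10·log₂(0.10) = 0.3322
−0.20·log₂(0.20) = 0.4644
Sum ≈ 2.4155 → 2.4155 bits.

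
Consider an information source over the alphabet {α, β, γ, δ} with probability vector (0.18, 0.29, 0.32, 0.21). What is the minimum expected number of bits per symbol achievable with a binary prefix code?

Repeatedly combine the two least-probable nodes; the expected code length is the sum of the merged weights.
merge 9/50 + 21/100 → 39/100
merge 29/100 + 8/25 → 61/100
merge 39/100 + 61/100 → 1
L = 39/100 + 61/100 + 1 = 2 bits/symbol.

2 bits/symbol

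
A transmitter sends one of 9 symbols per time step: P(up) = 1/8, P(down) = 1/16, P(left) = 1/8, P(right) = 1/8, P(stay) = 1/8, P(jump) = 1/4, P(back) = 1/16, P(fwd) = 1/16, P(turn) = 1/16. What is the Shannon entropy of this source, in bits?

3 bits

Each probability is a power of 1/2, so log₂(1/p) is an integer.
H = Σ p·log₂(1/p) = 1/8·3 + 1/16·4 + 1/8·3 + 1/8·3 + 1/8·3 + 1/4·2 + 1/16·4 + 1/16·4 + 1/16·4 = 3 bits.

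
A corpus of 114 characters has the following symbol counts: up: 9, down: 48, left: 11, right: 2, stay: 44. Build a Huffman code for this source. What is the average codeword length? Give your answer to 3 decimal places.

1.868 bits/symbol

Probabilities are the counts divided by 114.
Repeatedly combine the two least-probable nodes; the expected code length is the sum of the merged weights.
merge 1/57 + 3/38 → 11/114
merge 11/114 + 11/114 → 11/57
merge 11/57 + 22/57 → 11/19
merge 8/19 + 11/19 → 1
L = 11/114 + 11/57 + 11/19 + 1 = 71/38 ≈ 1.868 bits/symbol.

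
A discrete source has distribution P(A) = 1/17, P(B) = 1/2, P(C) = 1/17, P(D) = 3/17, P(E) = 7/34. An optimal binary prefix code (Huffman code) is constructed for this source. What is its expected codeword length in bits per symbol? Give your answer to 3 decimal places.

Repeatedly combine the two least-probable nodes; the expected code length is the sum of the merged weights.
merge 1/17 + 1/17 → 2/17
merge 2/17 + 3/17 → 5/17
merge 7/34 + 5/17 → 1/2
merge 1/2 + 1/2 → 1
L = 2/17 + 5/17 + 1/2 + 1 = 65/34 ≈ 1.912 bits/symbol.

1.912 bits/symbol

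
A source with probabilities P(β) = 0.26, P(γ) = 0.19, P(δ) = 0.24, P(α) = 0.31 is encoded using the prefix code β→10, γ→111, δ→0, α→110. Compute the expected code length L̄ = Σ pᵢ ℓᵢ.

L̄ = Σ pᵢ·ℓᵢ = 0.26·2 + 0.19·3 + 0.24·1 + 0.31·3 = 2.26 bits/symbol.

2.26 bits/symbol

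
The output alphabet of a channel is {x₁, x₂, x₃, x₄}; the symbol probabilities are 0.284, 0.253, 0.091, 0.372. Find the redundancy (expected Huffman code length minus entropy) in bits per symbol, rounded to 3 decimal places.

Entropy H = −Σ p log₂ p ≈ 1.8628 bits.
Huffman merges: 91/1000+253/1000→43/125; 71/250+43/125→157/250; 93/250+157/250→1. L = 493/250 ≈ 1.9720.
L − H = 1.9720 − 1.8628 = 0.109 bits.

0.109 bits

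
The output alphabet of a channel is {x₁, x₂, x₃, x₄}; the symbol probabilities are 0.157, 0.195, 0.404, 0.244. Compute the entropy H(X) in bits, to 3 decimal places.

H = −Σ pᵢ log₂ pᵢ.
−0.157·log₂(0.157) = 0.4194
−0.195·log₂(0.195) = 0.4599
−0.404·log₂(0.404) = 0.5283
−0.244·log₂(0.244) = 0.4966
Sum ≈ 1.9041 → 1.904 bits.

1.904 bits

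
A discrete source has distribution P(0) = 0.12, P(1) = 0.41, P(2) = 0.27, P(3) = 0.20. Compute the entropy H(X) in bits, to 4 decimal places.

1.8689 bits

H = −Σ pᵢ log₂ pᵢ.
−0.12·log₂(0.12) = 0.3671
−0.41·log₂(0.41) = 0.5274
−0.27·log₂(0.27) = 0.5100
−0.20·log₂(0.20) = 0.4644
Sum ≈ 1.8689 → 1.8689 bits.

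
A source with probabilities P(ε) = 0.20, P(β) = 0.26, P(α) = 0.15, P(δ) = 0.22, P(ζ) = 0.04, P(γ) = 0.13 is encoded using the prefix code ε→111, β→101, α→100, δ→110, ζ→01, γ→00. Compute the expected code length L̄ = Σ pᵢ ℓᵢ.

2.83 bits/symbol

L̄ = Σ pᵢ·ℓᵢ = 0.20·3 + 0.26·3 + 0.15·3 + 0.22·3 + 0.04·2 + 0.13·2 = 2.83 bits/symbol.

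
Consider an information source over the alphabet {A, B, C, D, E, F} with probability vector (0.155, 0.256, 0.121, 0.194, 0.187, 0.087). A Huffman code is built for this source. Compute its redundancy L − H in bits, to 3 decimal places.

0.043 bits

Entropy H = −Σ p log₂ p ≈ 2.5066 bits.
Huffman merges: 87/1000+121/1000→26/125; 31/200+187/1000→171/500; 97/500+26/125→201/500; 32/125+171/500→299/500; 201/500+299/500→1. L = 51/20 ≈ 2.5500.
L − H = 2.5500 − 2.5066 = 0.043 bits.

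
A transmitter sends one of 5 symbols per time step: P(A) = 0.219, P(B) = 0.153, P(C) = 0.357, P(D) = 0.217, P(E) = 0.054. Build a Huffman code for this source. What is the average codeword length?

2.207 bits/symbol

Repeatedly combine the two least-probable nodes; the expected code length is the sum of the merged weights.
merge 27/500 + 153/1000 → 207/1000
merge 207/1000 + 217/1000 → 53/125
merge 219/1000 + 357/1000 → 72/125
merge 53/125 + 72/125 → 1
L = 207/1000 + 53/125 + 72/125 + 1 = 2207/1000 = 2.207 bits/symbol.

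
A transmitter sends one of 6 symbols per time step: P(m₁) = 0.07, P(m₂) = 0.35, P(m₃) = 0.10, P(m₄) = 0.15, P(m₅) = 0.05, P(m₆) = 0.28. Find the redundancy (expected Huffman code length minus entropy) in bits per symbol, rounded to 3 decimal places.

0.068 bits

Entropy H = −Σ p log₂ p ≈ 2.2717 bits.
Huffman merges: 1/20+7/100→3/25; 1/10+3/25→11/50; 3/20+11/50→37/100; 7/25+7/20→63/100; 37/100+63/100→1. L = 117/50 ≈ 2.3400.
L − H = 2.3400 − 2.2717 = 0.068 bits.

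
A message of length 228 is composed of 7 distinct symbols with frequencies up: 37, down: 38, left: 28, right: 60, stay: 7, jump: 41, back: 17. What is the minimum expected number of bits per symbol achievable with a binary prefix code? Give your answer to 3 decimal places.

2.662 bits/symbol

Probabilities are the counts divided by 228.
Repeatedly combine the two least-probable nodes; the expected code length is the sum of the merged weights.
merge 7/228 + 17/228 → 2/19
merge 2/19 + 7/57 → 13/57
merge 37/228 + 1/6 → 25/76
merge 41/228 + 13/57 → 31/76
merge 5/19 + 25/76 → 45/76
merge 31/76 + 45/76 → 1
L = 2/19 + 13/57 + 25/76 + 31/76 + 45/76 + 1 = 607/228 ≈ 2.662 bits/symbol.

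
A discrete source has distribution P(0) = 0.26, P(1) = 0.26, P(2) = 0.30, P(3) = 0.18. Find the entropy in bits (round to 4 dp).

1.9770 bits

H = −Σ pᵢ log₂ pᵢ.
−0.26·log₂(0.26) = 0.5053
−0.26·log₂(0.26) = 0.5053
−0.30·log₂(0.30) = 0.5211
−0.18·log₂(0.18) = 0.4453
Sum ≈ 1.9770 → 1.9770 bits.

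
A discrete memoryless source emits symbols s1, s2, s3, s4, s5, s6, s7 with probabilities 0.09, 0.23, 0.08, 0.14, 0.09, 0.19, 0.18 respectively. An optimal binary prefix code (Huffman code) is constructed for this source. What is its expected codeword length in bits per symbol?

Repeatedly combine the two least-probable nodes; the expected code length is the sum of the merged weights.
merge 2/25 + 9/100 → 17/100
merge 9/100 + 7/50 → 23/100
merge 17/100 + 9/50 → 7/20
merge 19/100 + 23/100 → 21/50
merge 23/100 + 7/20 → 29/50
merge 21/50 + 29/50 → 1
L = 17/100 + 23/100 + 7/20 + 21/50 + 29/50 + 1 = 11/4 = 2.75 bits/symbol.

2.75 bits/symbol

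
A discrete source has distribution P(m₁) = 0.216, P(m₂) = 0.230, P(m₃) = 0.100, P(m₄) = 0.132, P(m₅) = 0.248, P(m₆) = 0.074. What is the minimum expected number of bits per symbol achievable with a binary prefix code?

Repeatedly combine the two least-probable nodes; the expected code length is the sum of the merged weights.
merge 37/500 + 1/10 → 87/500
merge 33/250 + 87/500 → 153/500
merge 27/125 + 23/100 → 223/500
merge 31/125 + 153/500 → 277/500
merge 223/500 + 277/500 → 1
L = 87/500 + 153/500 + 223/500 + 277/500 + 1 = 62/25 = 2.48 bits/symbol.

2.48 bits/symbol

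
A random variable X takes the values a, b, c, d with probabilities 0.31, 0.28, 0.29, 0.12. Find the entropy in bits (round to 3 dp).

1.923 bits

H = −Σ pᵢ log₂ pᵢ.
−0.31·log₂(0.31) = 0.5238
−0.28·log₂(0.28) = 0.5142
−0.29·log₂(0.29) = 0.5179
−0.12·log₂(0.12) = 0.3671
Sum ≈ 1.9230 → 1.923 bits.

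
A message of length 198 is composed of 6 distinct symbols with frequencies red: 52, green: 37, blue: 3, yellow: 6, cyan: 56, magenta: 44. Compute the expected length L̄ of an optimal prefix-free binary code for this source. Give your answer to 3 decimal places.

2.278 bits/symbol

Probabilities are the counts divided by 198.
Repeatedly combine the two least-probable nodes; the expected code length is the sum of the merged weights.
merge 1/66 + 1/33 → 1/22
merge 1/22 + 37/198 → 23/99
merge 2/9 + 23/99 → 5/11
merge 26/99 + 28/99 → 6/11
merge 5/11 + 6/11 → 1
L = 1/22 + 23/99 + 5/11 + 6/11 + 1 = 41/18 ≈ 2.278 bits/symbol.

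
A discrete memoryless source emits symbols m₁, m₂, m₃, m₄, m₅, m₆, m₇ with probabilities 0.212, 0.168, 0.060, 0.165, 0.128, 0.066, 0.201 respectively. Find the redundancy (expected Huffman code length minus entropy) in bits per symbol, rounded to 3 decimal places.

Entropy H = −Σ p log₂ p ≈ 2.6829 bits.
Huffman merges: 3/50+33/500→63/500; 63/500+16/125→127/500; 33/200+21/125→333/1000; 201/1000+53/250→413/1000; 127/500+333/1000→587/1000; 413/1000+587/1000→1. L = 2713/1000 ≈ 2.7130.
L − H = 2.7130 − 2.6829 = 0.030 bits.

0.030 bits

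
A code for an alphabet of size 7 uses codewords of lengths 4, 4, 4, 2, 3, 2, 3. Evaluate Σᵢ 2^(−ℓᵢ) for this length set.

0.9375

With common denominator 2^4 = 16: Σ 2^(−ℓᵢ) = 1/16 + 1/16 + 1/16 + 4/16 + 2/16 + 4/16 + 2/16 = 15/16 = 0.9375.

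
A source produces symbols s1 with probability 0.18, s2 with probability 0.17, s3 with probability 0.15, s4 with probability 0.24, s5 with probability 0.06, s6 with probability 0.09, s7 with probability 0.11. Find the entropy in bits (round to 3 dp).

2.691 bits

H = −Σ pᵢ log₂ pᵢ.
−0.18·log₂(0.18) = 0.4453
−0.17·log₂(0.17) = 0.4346
−0.15·log₂(0.15) = 0.4105
−0.24·log₂(0.24) = 0.4941
−0.06·log₂(0.06) = 0.2435
−0.09·log₂(0.09) = 0.3127
−0.11·log₂(0.11) = 0.3503
Sum ≈ 2.6910 → 2.691 bits.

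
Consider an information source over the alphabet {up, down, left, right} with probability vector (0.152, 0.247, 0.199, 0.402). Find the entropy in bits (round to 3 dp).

1.903 bits

H = −Σ pᵢ log₂ pᵢ.
−0.152·log₂(0.152) = 0.4131
−0.247·log₂(0.247) = 0.4983
−0.199·log₂(0.199) = 0.4635
−0.402·log₂(0.402) = 0.5285
Sum ≈ 1.9034 → 1.903 bits.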